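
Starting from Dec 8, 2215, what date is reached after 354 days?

Dec has 31 days: +24 → Jan 1, 2216 (330 left).
Jan has 31 days: +31 → Feb 1, 2216 (299 left).
Feb has 29 days: +29 → Mar 1, 2216 (270 left).
Mar has 31 days: +31 → Apr 1, 2216 (239 left).
Apr has 30 days: +30 → May 1, 2216 (209 left).
May has 31 days: +31 → Jun 1, 2216 (178 left).
Jun has 30 days: +30 → Jul 1, 2216 (148 left).
Jul has 31 days: +31 → Aug 1, 2216 (117 left).
Aug has 31 days: +31 → Sep 1, 2216 (86 left).
Sep has 30 days: +30 → Oct 1, 2216 (56 left).
Oct has 31 days: +31 → Nov 1, 2216 (25 left).
+25 → Nov 26, 2216.

November 26, 2216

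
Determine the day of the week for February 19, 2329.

Tuesday

Doomsday rule: the anchor day for the 2300s is Wednesday. For year 29: 29÷12 = 2 r 5, and 5÷4 = 1, so 2+5+1 = 8.
Wednesday + 8 ≡ Thursday — that's 2329's doomsday.
In February the doomsday date is Feb 28 (2329 is not a leap year).
Feb 19 is 9 days before Feb 28; 9 mod 7 = 2, so Thursday − 2 = Tuesday.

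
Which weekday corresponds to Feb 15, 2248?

Tuesday

January 1, 2248 is a Saturday.
Jan 1, 2248 → Feb 1, 2248: 31 days (January has 31).
Feb 1, 2248 → Feb 15, 2248: 14 days.
Total: 45 days.
45 mod 7 = 3, so Saturday + 3 = Tuesday.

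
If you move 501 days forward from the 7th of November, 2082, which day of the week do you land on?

First find the weekday of Nov 7, 2082. Doomsday rule: the anchor day for the 2000s is Tuesday. For year 82: 82÷12 = 6 r 10, and 10÷4 = 2, so 6+10+2 = 18.
Tuesday + 18 ≡ Saturday — that's 2082's doomsday.
In November the doomsday date is Nov 7.
Nov 7 is the doomsday itself: Saturday.
501 mod 7 = 4, so 501 days after a Saturday is Saturday + 4 = Wednesday.

Wednesday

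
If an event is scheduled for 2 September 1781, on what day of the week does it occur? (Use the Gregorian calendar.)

Sunday

Doomsday rule: the anchor day for the 1700s is Sunday. For year 81: 81÷12 = 6 r 9, and 9÷4 = 2, so 6+9+2 = 17.
Sunday + 17 ≡ Wednesday — that's 1781's doomsday.
In September the doomsday date is Sep 5.
Sep 2 is 3 days before Sep 5; 3 mod 7 = 3, so Wednesday − 3 = Sunday.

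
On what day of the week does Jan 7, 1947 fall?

Tuesday

Doomsday rule: the anchor day for the 1900s is Wednesday. For year 47: 47÷12 = 3 r 11, and 11÷4 = 2, so 3+11+2 = 16.
Wednesday + 16 ≡ Friday — that's 1947's doomsday.
In January the doomsday date is Jan 3 (1947 is not a leap year).
Jan 7 is 4 days after Jan 3; 4 mod 7 = 4, so Friday + 4 = Tuesday.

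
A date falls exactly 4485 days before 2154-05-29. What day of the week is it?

Friday

First find the weekday of May 29, 2154. Doomsday rule: the anchor day for the 2100s is Sunday. For year 54: 54÷12 = 4 r 6, and 6÷4 = 1, so 4+6+1 = 11.
Sunday + 11 ≡ Thursday — that's 2154's doomsday.
In May the doomsday date is May 9.
May 29 is 20 days after May 9; 20 mod 7 = 6, so Thursday + 6 = Wednesday.
4485 mod 7 = 5, so 4485 days before a Wednesday is Wednesday − 5 = Friday.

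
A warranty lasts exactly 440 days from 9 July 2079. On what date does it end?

+366 (one year; includes Feb 29, 2080) → Jul 9, 2080 (74 left).
Jul has 31 days: +23 → Aug 1, 2080 (51 left).
Aug has 31 days: +31 → Sep 1, 2080 (20 left).
+20 → Sep 21, 2080.

September 21, 2080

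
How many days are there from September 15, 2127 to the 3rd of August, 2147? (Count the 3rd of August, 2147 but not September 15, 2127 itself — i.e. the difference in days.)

7262

Sep 15, 2127 → Sep 15, 2128: 366 days (Feb 29, 2128 is in that span).
Sep 15, 2128 → Sep 15, 2129: 365 days.
Sep 15, 2129 → Sep 15, 2130: 365 days.
Sep 15, 2130 → Sep 15, 2131: 365 days.
Sep 15, 2131 → Sep 15, 2132: 366 days (Feb 29, 2132 is in that span).
Sep 15, 2132 → Sep 15, 2133: 365 days.
Sep 15, 2133 → Sep 15, 2134: 365 days.
Sep 15, 2134 → Sep 15, 2135: 365 days.
Sep 15, 2135 → Sep 15, 2136: 366 days (Feb 29, 2136 is in that span).
Sep 15, 2136 → Sep 15, 2137: 365 days.
Sep 15, 2137 → Sep 15, 2138: 365 days.
Sep 15, 2138 → Sep 15, 2139: 365 days.
Sep 15, 2139 → Sep 15, 2140: 366 days (Feb 29, 2140 is in that span).
Sep 15, 2140 → Sep 15, 2141: 365 days.
Sep 15, 2141 → Sep 15, 2142: 365 days.
Sep 15, 2142 → Sep 15, 2143: 365 days.
Sep 15, 2143 → Sep 15, 2144: 366 days (Feb 29, 2144 is in that span).
Sep 15, 2144 → Sep 15, 2145: 365 days.
Sep 15, 2145 → Sep 15, 2146: 365 days.
Sep 15, 2146 → Oct 15, 2146: 30 days (September has 30).
Oct 15, 2146 → Nov 15, 2146: 31 days (October has 31).
Nov 15, 2146 → Dec 15, 2146: 30 days (November has 30).
Dec 15, 2146 → Jan 15, 2147: 31 days (December has 31).
Jan 15, 2147 → Feb 15, 2147: 31 days (January has 31).
Feb 15, 2147 → Mar 15, 2147: 28 days (February has 28).
Mar 15, 2147 → Apr 15, 2147: 31 days (March has 31).
Apr 15, 2147 → May 15, 2147: 30 days (April has 30).
May 15, 2147 → Jun 15, 2147: 31 days (May has 31).
Jun 15, 2147 → Jul 15, 2147: 30 days (June has 30).
Jul 15, 2147 → Aug 3, 2147: 19 days.
Total: 7262 days.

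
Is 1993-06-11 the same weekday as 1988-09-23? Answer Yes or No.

From Sep 23, 1988 to Jun 11, 1993 is 1722 days.
1722 mod 7 = 0, so they are the same weekday.
(Sep 23, 1988 is a Friday; Jun 11, 1993 is a Friday.)

Yes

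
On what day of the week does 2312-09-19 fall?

Thursday

Doomsday rule: the anchor day for the 2300s is Wednesday. For year 12: 12÷12 = 1 r 0, and 0÷4 = 0, so 1+0+0 = 1.
Wednesday + 1 ≡ Thursday — that's 2312's doomsday.
In September the doomsday date is Sep 5.
Sep 19 is 14 days after Sep 5; 14 mod 7 = 0, so Thursday + 0 = Thursday.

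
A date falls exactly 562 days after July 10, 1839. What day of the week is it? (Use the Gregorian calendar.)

Jul 10, 1839 is a Wednesday.
562 mod 7 = 2, so 562 days after a Wednesday is Wednesday + 2 = Friday.

Friday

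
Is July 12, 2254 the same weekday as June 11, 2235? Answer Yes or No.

From Jun 11, 2235 to Jul 12, 2254 is 6971 days.
6971 mod 7 = 6, so they are different weekdays.
(Jun 11, 2235 is a Thursday; Jul 12, 2254 is a Wednesday.)

No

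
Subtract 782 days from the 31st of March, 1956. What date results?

February 8, 1954

−366 (one year; includes Feb 29, 1956) → Mar 31, 1955 (416 left).
−365 (one year) → Mar 31, 1954 (51 left).
−31 → Feb 28, 1954 (end of Feb, 28 days; 20 left).
−20 → Feb 8, 1954.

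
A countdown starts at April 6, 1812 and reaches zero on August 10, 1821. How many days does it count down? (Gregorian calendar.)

Apr 6, 1812 → Apr 6, 1813: 365 days.
Apr 6, 1813 → Apr 6, 1814: 365 days.
Apr 6, 1814 → Apr 6, 1815: 365 days.
Apr 6, 1815 → Apr 6, 1816: 366 days (Feb 29, 1816 is in that span).
Apr 6, 1816 → Apr 6, 1817: 365 days.
Apr 6, 1817 → Apr 6, 1818: 365 days.
Apr 6, 1818 → Apr 6, 1819: 365 days.
Apr 6, 1819 → Apr 6, 1820: 366 days (Feb 29, 1820 is in that span).
Apr 6, 1820 → Apr 6, 1821: 365 days.
Apr 6, 1821 → May 6, 1821: 30 days (April has 30).
May 6, 1821 → Jun 6, 1821: 31 days (May has 31).
Jun 6, 1821 → Jul 6, 1821: 30 days (June has 30).
Jul 6, 1821 → Aug 6, 1821: 31 days (July has 31).
Aug 6, 1821 → Aug 10, 1821: 4 days.
Total: 3413 days.

3413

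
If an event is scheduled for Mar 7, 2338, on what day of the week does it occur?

Monday

Doomsday rule: the anchor day for the 2300s is Wednesday. For year 38: 38÷12 = 3 r 2, and 2÷4 = 0, so 3+2+0 = 5.
Wednesday + 5 ≡ Monday — that's 2338's doomsday.
In March the doomsday date is Mar 14.
Mar 7 is 7 days before Mar 14; 7 mod 7 = 0, so Monday − 0 = Monday.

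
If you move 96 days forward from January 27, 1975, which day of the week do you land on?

Saturday

Jan 27, 1975 is a Monday.
96 mod 7 = 5, so 96 days after a Monday is Monday + 5 = Saturday.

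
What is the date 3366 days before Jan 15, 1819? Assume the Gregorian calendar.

−365 (one year) → Jan 15, 1818 (3001 left).
−365 (one year) → Jan 15, 1817 (2636 left).
−366 (one year; includes Feb 29, 1816) → Jan 15, 1816 (2270 left).
−365 (one year) → Jan 15, 1815 (1905 left).
−365 (one year) → Jan 15, 1814 (1540 left).
−365 (one year) → Jan 15, 1813 (1175 left).
−366 (one year; includes Feb 29, 1812) → Jan 15, 1812 (809 left).
−365 (one year) → Jan 15, 1811 (444 left).
−365 (one year) → Jan 15, 1810 (79 left).
−15 → Dec 31, 1809 (end of Dec, 31 days; 64 left).
−31 → Nov 30, 1809 (end of Nov, 30 days; 33 left).
−30 → Oct 31, 1809 (end of Oct, 31 days; 3 left).
−3 → Oct 28, 1809.

October 28, 1809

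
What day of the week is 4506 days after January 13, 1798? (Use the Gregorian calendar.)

First find the weekday of Jan 13, 1798. Doomsday rule: the anchor day for the 1700s is Sunday. For year 98: 98÷12 = 8 r 2, and 2÷4 = 0, so 8+2+0 = 10.
Sunday + 10 ≡ Wednesday — that's 1798's doomsday.
In January the doomsday date is Jan 3 (1798 is not a leap year).
Jan 13 is 10 days after Jan 3; 10 mod 7 = 3, so Wednesday + 3 = Saturday.
4506 mod 7 = 5, so 4506 days after a Saturday is Saturday + 5 = Thursday.

Thursday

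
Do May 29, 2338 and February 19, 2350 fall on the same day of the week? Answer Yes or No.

From May 29, 2338 to Feb 19, 2350 is 4284 days.
4284 mod 7 = 0, so they are the same weekday.
(May 29, 2338 is a Sunday; Feb 19, 2350 is a Sunday.)

Yes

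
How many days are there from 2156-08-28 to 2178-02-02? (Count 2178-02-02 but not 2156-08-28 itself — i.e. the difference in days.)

Aug 28, 2156 → Aug 28, 2157: 365 days.
Aug 28, 2157 → Aug 28, 2158: 365 days.
Aug 28, 2158 → Aug 28, 2159: 365 days.
Aug 28, 2159 → Aug 28, 2160: 366 days (Feb 29, 2160 is in that span).
Aug 28, 2160 → Aug 28, 2161: 365 days.
Aug 28, 2161 → Aug 28, 2162: 365 days.
Aug 28, 2162 → Aug 28, 2163: 365 days.
Aug 28, 2163 → Aug 28, 2164: 366 days (Feb 29, 2164 is in that span).
Aug 28, 2164 → Aug 28, 2165: 365 days.
Aug 28, 2165 → Aug 28, 2166: 365 days.
Aug 28, 2166 → Aug 28, 2167: 365 days.
Aug 28, 2167 → Aug 28, 2168: 366 days (Feb 29, 2168 is in that span).
Aug 28, 2168 → Aug 28, 2169: 365 days.
Aug 28, 2169 → Aug 28, 2170: 365 days.
Aug 28, 2170 → Aug 28, 2171: 365 days.
Aug 28, 2171 → Aug 28, 2172: 366 days (Feb 29, 2172 is in that span).
Aug 28, 2172 → Aug 28, 2173: 365 days.
Aug 28, 2173 → Aug 28, 2174: 365 days.
Aug 28, 2174 → Aug 28, 2175: 365 days.
Aug 28, 2175 → Aug 28, 2176: 366 days (Feb 29, 2176 is in that span).
Aug 28, 2176 → Aug 28, 2177: 365 days.
Aug 28, 2177 → Sep 28, 2177: 31 days (August has 31).
Sep 28, 2177 → Oct 28, 2177: 30 days (September has 30).
Oct 28, 2177 → Nov 28, 2177: 31 days (October has 31).
Nov 28, 2177 → Dec 28, 2177: 30 days (November has 30).
Dec 28, 2177 → Jan 28, 2178: 31 days (December has 31).
Jan 28, 2178 → Feb 2, 2178: 5 days.
Total: 7828 days.

7828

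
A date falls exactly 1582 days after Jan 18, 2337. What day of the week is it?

First find the weekday of Jan 18, 2337. Doomsday rule: the anchor day for the 2300s is Wednesday. For year 37: 37÷12 = 3 r 1, and 1÷4 = 0, so 3+1+0 = 4.
Wednesday + 4 ≡ Sunday — that's 2337's doomsday.
In January the doomsday date is Jan 3 (2337 is not a leap year).
Jan 18 is 15 days after Jan 3; 15 mod 7 = 1, so Sunday + 1 = Monday.
1582 mod 7 = 0, so 1582 days after a Monday is Monday + 0 = Monday.

Monday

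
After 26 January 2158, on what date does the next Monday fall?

January 30, 2158

Jan 26, 2158 is a Thursday.
From Thursday to the next Monday is 4 days.
Jan 26, 2158 + 4 = Jan 30, 2158.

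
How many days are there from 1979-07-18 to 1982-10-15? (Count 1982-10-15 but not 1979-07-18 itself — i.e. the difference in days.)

1185

Jul 18, 1979 → Jul 18, 1980: 366 days (Feb 29, 1980 is in that span).
Jul 18, 1980 → Jul 18, 1981: 365 days.
Jul 18, 1981 → Jul 18, 1982: 365 days.
Jul 18, 1982 → Aug 18, 1982: 31 days (July has 31).
Aug 18, 1982 → Sep 18, 1982: 31 days (August has 31).
Sep 18, 1982 → Oct 15, 1982: 27 days.
Total: 1185 days.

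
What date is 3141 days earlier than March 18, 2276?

August 12, 2267

−366 (one year; includes Feb 29, 2276) → Mar 18, 2275 (2775 left).
−365 (one year) → Mar 18, 2274 (2410 left).
−365 (one year) → Mar 18, 2273 (2045 left).
−365 (one year) → Mar 18, 2272 (1680 left).
−366 (one year; includes Feb 29, 2272) → Mar 18, 2271 (1314 left).
−365 (one year) → Mar 18, 2270 (949 left).
−365 (one year) → Mar 18, 2269 (584 left).
−365 (one year) → Mar 18, 2268 (219 left).
−18 → Feb 29, 2268 (end of Feb, 29 days; 201 left).
−29 → Jan 31, 2268 (end of Jan, 31 days; 172 left).
−31 → Dec 31, 2267 (end of Dec, 31 days; 141 left).
−31 → Nov 30, 2267 (end of Nov, 30 days; 110 left).
−30 → Oct 31, 2267 (end of Oct, 31 days; 80 left).
−31 → Sep 30, 2267 (end of Sep, 30 days; 49 left).
−30 → Aug 31, 2267 (end of Aug, 31 days; 19 left).
−19 → Aug 12, 2267.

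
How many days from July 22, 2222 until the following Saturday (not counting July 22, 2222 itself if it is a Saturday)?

Jul 22, 2222 is a Monday.
From Monday to the next Saturday is 5 days.

5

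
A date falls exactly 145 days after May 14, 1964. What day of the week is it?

First find the weekday of May 14, 1964. Doomsday rule: the anchor day for the 1900s is Wednesday. For year 64: 64÷12 = 5 r 4, and 4÷4 = 1, so 5+4+1 = 10.
Wednesday + 10 ≡ Saturday — that's 1964's doomsday.
In May the doomsday date is May 9.
May 14 is 5 days after May 9; 5 mod 7 = 5, so Saturday + 5 = Thursday.
145 mod 7 = 5, so 145 days after a Thursday is Thursday + 5 = Tuesday.

Tuesday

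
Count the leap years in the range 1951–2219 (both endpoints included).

65

Multiples of 4 in [1951,2219]: 67.
Of those, multiples of 100: 3 (not leap unless ÷400).
Multiples of 400: 1.
Leap years = 67 − 3 + 1 = 65.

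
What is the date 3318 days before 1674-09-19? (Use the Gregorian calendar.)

August 19, 1665

−365 (one year) → Sep 19, 1673 (2953 left).
−365 (one year) → Sep 19, 1672 (2588 left).
−366 (one year; includes Feb 29, 1672) → Sep 19, 1671 (2222 left).
−365 (one year) → Sep 19, 1670 (1857 left).
−365 (one year) → Sep 19, 1669 (1492 left).
−365 (one year) → Sep 19, 1668 (1127 left).
−366 (one year; includes Feb 29, 1668) → Sep 19, 1667 (761 left).
−365 (one year) → Sep 19, 1666 (396 left).
−19 → Aug 31, 1666 (end of Aug, 31 days; 377 left).
−31 → Jul 31, 1666 (end of Jul, 31 days; 346 left).
−31 → Jun 30, 1666 (end of Jun, 30 days; 315 left).
−30 → May 31, 1666 (end of May, 31 days; 285 left).
−31 → Apr 30, 1666 (end of Apr, 30 days; 254 left).
−30 → Mar 31, 1666 (end of Mar, 31 days; 224 left).
−31 → Feb 28, 1666 (end of Feb, 28 days; 193 left).
−28 → Jan 31, 1666 (end of Jan, 31 days; 165 left).
−31 → Dec 31, 1665 (end of Dec, 31 days; 134 left).
−31 → Nov 30, 1665 (end of Nov, 30 days; 103 left).
−30 → Oct 31, 1665 (end of Oct, 31 days; 73 left).
−31 → Sep 30, 1665 (end of Sep, 30 days; 42 left).
−30 → Aug 31, 1665 (end of Aug, 31 days; 12 left).
−12 → Aug 19, 1665.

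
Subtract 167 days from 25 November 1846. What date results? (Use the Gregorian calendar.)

−25 → Oct 31, 1846 (end of Oct, 31 days; 142 left).
−31 → Sep 30, 1846 (end of Sep, 30 days; 111 left).
−30 → Aug 31, 1846 (end of Aug, 31 days; 81 left).
−31 → Jul 31, 1846 (end of Jul, 31 days; 50 left).
−31 → Jun 30, 1846 (end of Jun, 30 days; 19 left).
−19 → Jun 11, 1846.

June 11, 1846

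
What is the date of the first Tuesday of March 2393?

March 1, 2393 is a Monday.
The first Tuesday is therefore March 2 (1 days later).

March 2, 2393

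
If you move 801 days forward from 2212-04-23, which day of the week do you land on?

Apr 23, 2212 is a Thursday.
801 mod 7 = 3, so 801 days after a Thursday is Thursday + 3 = Sunday.

Sunday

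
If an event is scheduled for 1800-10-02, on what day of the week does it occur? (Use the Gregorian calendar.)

Doomsday rule: the anchor day for the 1800s is Friday. For year 00: 0÷12 = 0 r 0, and 0÷4 = 0, so 0+0+0 = 0.
Friday + 0 ≡ Friday — that's 1800's doomsday.
In October the doomsday date is Oct 10.
Oct 2 is 8 days before Oct 10; 8 mod 7 = 1, so Friday − 1 = Thursday.

Thursday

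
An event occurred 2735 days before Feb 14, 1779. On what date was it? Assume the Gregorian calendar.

August 20, 1771

−365 (one year) → Feb 14, 1778 (2370 left).
−365 (one year) → Feb 14, 1777 (2005 left).
−366 (one year; includes Feb 29, 1776) → Feb 14, 1776 (1639 left).
−365 (one year) → Feb 14, 1775 (1274 left).
−365 (one year) → Feb 14, 1774 (909 left).
−365 (one year) → Feb 14, 1773 (544 left).
−366 (one year; includes Feb 29, 1772) → Feb 14, 1772 (178 left).
−14 → Jan 31, 1772 (end of Jan, 31 days; 164 left).
−31 → Dec 31, 1771 (end of Dec, 31 days; 133 left).
−31 → Nov 30, 1771 (end of Nov, 30 days; 102 left).
−30 → Oct 31, 1771 (end of Oct, 31 days; 72 left).
−31 → Sep 30, 1771 (end of Sep, 30 days; 41 left).
−30 → Aug 31, 1771 (end of Aug, 31 days; 11 left).
−11 → Aug 20, 1771.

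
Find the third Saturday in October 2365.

October 16, 2365

October 1, 2365 is a Friday.
The first Saturday is therefore October 2 (1 days later).
The third Saturday is 2 + 2×7 = October 16.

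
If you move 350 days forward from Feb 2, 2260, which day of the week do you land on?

Feb 2, 2260 is a Thursday.
350 mod 7 = 0, so 350 days after a Thursday is Thursday + 0 = Thursday.

Thursday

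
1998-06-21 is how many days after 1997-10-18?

Oct 18, 1997 → Nov 18, 1997: 31 days (October has 31).
Nov 18, 1997 → Dec 18, 1997: 30 days (November has 30).
Dec 18, 1997 → Jan 18, 1998: 31 days (December has 31).
Jan 18, 1998 → Feb 18, 1998: 31 days (January has 31).
Feb 18, 1998 → Mar 18, 1998: 28 days (February has 28).
Mar 18, 1998 → Apr 18, 1998: 31 days (March has 31).
Apr 18, 1998 → May 18, 1998: 30 days (April has 30).
May 18, 1998 → Jun 18, 1998: 31 days (May has 31).
Jun 18, 1998 → Jun 21, 1998: 3 days.
Total: 246 days.

246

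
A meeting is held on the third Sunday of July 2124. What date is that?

July 1, 2124 is a Saturday.
The first Sunday is therefore July 2 (1 days later).
The third Sunday is 2 + 2×7 = July 16.

July 16, 2124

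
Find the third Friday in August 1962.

August 17, 1962

August 1, 1962 is a Wednesday.
The first Friday is therefore August 3 (2 days later).
The third Friday is 3 + 2×7 = August 17.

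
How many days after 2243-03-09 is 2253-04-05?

3680

Mar 9, 2243 → Mar 9, 2244: 366 days (Feb 29, 2244 is in that span).
Mar 9, 2244 → Mar 9, 2245: 365 days.
Mar 9, 2245 → Mar 9, 2246: 365 days.
Mar 9, 2246 → Mar 9, 2247: 365 days.
Mar 9, 2247 → Mar 9, 2248: 366 days (Feb 29, 2248 is in that span).
Mar 9, 2248 → Mar 9, 2249: 365 days.
Mar 9, 2249 → Mar 9, 2250: 365 days.
Mar 9, 2250 → Mar 9, 2251: 365 days.
Mar 9, 2251 → Mar 9, 2252: 366 days (Feb 29, 2252 is in that span).
Mar 9, 2252 → Apr 9, 2252: 31 days (March has 31).
Apr 9, 2252 → May 9, 2252: 30 days (April has 30).
May 9, 2252 → Jun 9, 2252: 31 days (May has 31).
Jun 9, 2252 → Jul 9, 2252: 30 days (June has 30).
Jul 9, 2252 → Aug 9, 2252: 31 days (July has 31).
Aug 9, 2252 → Sep 9, 2252: 31 days (August has 31).
Sep 9, 2252 → Oct 9, 2252: 30 days (September has 30).
Oct 9, 2252 → Nov 9, 2252: 31 days (October has 31).
Nov 9, 2252 → Dec 9, 2252: 30 days (November has 30).
Dec 9, 2252 → Jan 9, 2253: 31 days (December has 31).
Jan 9, 2253 → Feb 9, 2253: 31 days (January has 31).
Feb 9, 2253 → Mar 9, 2253: 28 days (February has 28).
Mar 9, 2253 → Apr 5, 2253: 27 days.
Total: 3680 days.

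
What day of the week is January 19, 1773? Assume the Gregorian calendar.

Tuesday

Doomsday rule: the anchor day for the 1700s is Sunday. For year 73: 73÷12 = 6 r 1, and 1÷4 = 0, so 6+1+0 = 7.
Sunday + 7 ≡ Sunday — that's 1773's doomsday.
In January the doomsday date is Jan 3 (1773 is not a leap year).
Jan 19 is 16 days after Jan 3; 16 mod 7 = 2, so Sunday + 2 = Tuesday.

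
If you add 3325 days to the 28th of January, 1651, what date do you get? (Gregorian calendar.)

March 6, 1660

+365 (one year) → Jan 28, 1652 (2960 left).
+366 (one year; includes Feb 29, 1652) → Jan 28, 1653 (2594 left).
+365 (one year) → Jan 28, 1654 (2229 left).
+365 (one year) → Jan 28, 1655 (1864 left).
+365 (one year) → Jan 28, 1656 (1499 left).
+366 (one year; includes Feb 29, 1656) → Jan 28, 1657 (1133 left).
+365 (one year) → Jan 28, 1658 (768 left).
+365 (one year) → Jan 28, 1659 (403 left).
+365 (one year) → Jan 28, 1660 (38 left).
Jan has 31 days: +4 → Feb 1, 1660 (34 left).
Feb has 29 days: +29 → Mar 1, 1660 (5 left).
+5 → Mar 6, 1660.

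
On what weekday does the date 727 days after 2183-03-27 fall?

Mar 27, 2183 is a Thursday.
727 mod 7 = 6, so 727 days after a Thursday is Thursday + 6 = Wednesday.

Wednesday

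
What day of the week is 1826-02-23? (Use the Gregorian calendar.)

Thursday

Doomsday rule: the anchor day for the 1800s is Friday. For year 26: 26÷12 = 2 r 2, and 2÷4 = 0, so 2+2+0 = 4.
Friday + 4 ≡ Tuesday — that's 1826's doomsday.
In February the doomsday date is Feb 28 (1826 is not a leap year).
Feb 23 is 5 days before Feb 28; 5 mod 7 = 5, so Tuesday − 5 = Thursday.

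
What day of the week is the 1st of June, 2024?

Saturday

Doomsday rule: the anchor day for the 2000s is Tuesday. For year 24: 24÷12 = 2 r 0, and 0÷4 = 0, so 2+0+0 = 2.
Tuesday + 2 ≡ Thursday — that's 2024's doomsday.
In June the doomsday date is Jun 6.
Jun 1 is 5 days before Jun 6; 5 mod 7 = 5, so Thursday − 5 = Saturday.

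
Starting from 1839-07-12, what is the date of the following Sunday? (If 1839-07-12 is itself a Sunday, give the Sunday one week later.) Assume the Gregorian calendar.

July 14, 1839

Jul 12, 1839 is a Friday.
From Friday to the next Sunday is 2 days.
Jul 12, 1839 + 2 = Jul 14, 1839.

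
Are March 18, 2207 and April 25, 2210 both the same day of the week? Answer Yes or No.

From Mar 18, 2207 to Apr 25, 2210 is 1134 days.
1134 mod 7 = 0, so they are the same weekday.
(Mar 18, 2207 is a Wednesday; Apr 25, 2210 is a Wednesday.)

Yes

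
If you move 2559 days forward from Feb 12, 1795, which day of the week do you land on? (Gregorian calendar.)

Monday

First find the weekday of Feb 12, 1795. Doomsday rule: the anchor day for the 1700s is Sunday. For year 95: 95÷12 = 7 r 11, and 11÷4 = 2, so 7+11+2 = 20.
Sunday + 20 ≡ Saturday — that's 1795's doomsday.
In February the doomsday date is Feb 28 (1795 is not a leap year).
Feb 12 is 16 days before Feb 28; 16 mod 7 = 2, so Saturday − 2 = Thursday.
2559 mod 7 = 4, so 2559 days after a Thursday is Thursday + 4 = Monday.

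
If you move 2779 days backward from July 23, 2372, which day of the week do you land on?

Sunday

Jul 23, 2372 is a Sunday.
2779 mod 7 = 0, so 2779 days before a Sunday is Sunday − 0 = Sunday.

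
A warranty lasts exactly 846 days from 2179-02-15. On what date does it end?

+365 (one year) → Feb 15, 2180 (481 left).
+366 (one year; includes Feb 29, 2180) → Feb 15, 2181 (115 left).
Feb has 28 days: +14 → Mar 1, 2181 (101 left).
Mar has 31 days: +31 → Apr 1, 2181 (70 left).
Apr has 30 days: +30 → May 1, 2181 (40 left).
May has 31 days: +31 → Jun 1, 2181 (9 left).
+9 → Jun 10, 2181.

June 10, 2181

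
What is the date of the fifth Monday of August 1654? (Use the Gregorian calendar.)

August 1, 1654 is a Saturday.
The first Monday is therefore August 3 (2 days later).
The fifth Monday is 3 + 4×7 = August 31.

August 31, 1654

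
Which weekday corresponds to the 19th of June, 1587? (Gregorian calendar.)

Doomsday rule: the anchor day for the 1500s is Wednesday. For year 87: 87÷12 = 7 r 3, and 3÷4 = 0, so 7+3+0 = 10.
Wednesday + 10 ≡ Saturday — that's 1587's doomsday.
In June the doomsday date is Jun 6.
Jun 19 is 13 days after Jun 6; 13 mod 7 = 6, so Saturday + 6 = Friday.

Friday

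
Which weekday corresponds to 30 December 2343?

Doomsday rule: the anchor day for the 2300s is Wednesday. For year 43: 43÷12 = 3 r 7, and 7÷4 = 1, so 3+7+1 = 11.
Wednesday + 11 ≡ Sunday — that's 2343's doomsday.
In December the doomsday date is Dec 12.
Dec 30 is 18 days after Dec 12; 18 mod 7 = 4, so Sunday + 4 = Thursday.

Thursday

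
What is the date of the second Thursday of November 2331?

November 1, 2331 is a Sunday.
The first Thursday is therefore November 5 (4 days later).
The second Thursday is 5 + 1×7 = November 12.

November 12, 2331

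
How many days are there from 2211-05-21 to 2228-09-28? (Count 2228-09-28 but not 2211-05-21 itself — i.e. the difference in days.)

May 21, 2211 → May 21, 2212: 366 days (Feb 29, 2212 is in that span).
May 21, 2212 → May 21, 2213: 365 days.
May 21, 2213 → May 21, 2214: 365 days.
May 21, 2214 → May 21, 2215: 365 days.
May 21, 2215 → May 21, 2216: 366 days (Feb 29, 2216 is in that span).
May 21, 2216 → May 21, 2217: 365 days.
May 21, 2217 → May 21, 2218: 365 days.
May 21, 2218 → May 21, 2219: 365 days.
May 21, 2219 → May 21, 2220: 366 days (Feb 29, 2220 is in that span).
May 21, 2220 → May 21, 2221: 365 days.
May 21, 2221 → May 21, 2222: 365 days.
May 21, 2222 → May 21, 2223: 365 days.
May 21, 2223 → May 21, 2224: 366 days (Feb 29, 2224 is in that span).
May 21, 2224 → May 21, 2225: 365 days.
May 21, 2225 → May 21, 2226: 365 days.
May 21, 2226 → May 21, 2227: 365 days.
May 21, 2227 → May 21, 2228: 366 days (Feb 29, 2228 is in that span).
May 21, 2228 → Jun 21, 2228: 31 days (May has 31).
Jun 21, 2228 → Jul 21, 2228: 30 days (June has 30).
Jul 21, 2228 → Aug 21, 2228: 31 days (July has 31).
Aug 21, 2228 → Sep 21, 2228: 31 days (August has 31).
Sep 21, 2228 → Sep 28, 2228: 7 days.
Total: 6340 days.

6340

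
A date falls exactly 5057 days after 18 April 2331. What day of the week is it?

Tuesday

Apr 18, 2331 is a Saturday.
5057 mod 7 = 3, so 5057 days after a Saturday is Saturday + 3 = Tuesday.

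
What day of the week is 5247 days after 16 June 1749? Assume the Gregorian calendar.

Friday

Jun 16, 1749 is a Monday.
5247 mod 7 = 4, so 5247 days after a Monday is Monday + 4 = Friday.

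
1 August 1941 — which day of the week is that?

January 1, 1941 is a Wednesday.
Jan 1, 1941 → Feb 1, 1941: 31 days (January has 31).
Feb 1, 1941 → Mar 1, 1941: 28 days (February has 28).
Mar 1, 1941 → Apr 1, 1941: 31 days (March has 31).
Apr 1, 1941 → May 1, 1941: 30 days (April has 30).
May 1, 1941 → Jun 1, 1941: 31 days (May has 31).
Jun 1, 1941 → Jul 1, 1941: 30 days (June has 30).
Jul 1, 1941 → Aug 1, 1941: 31 days.
Total: 212 days.
212 mod 7 = 2, so Wednesday + 2 = Friday.

Friday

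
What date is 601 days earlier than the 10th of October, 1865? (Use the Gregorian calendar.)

February 17, 1864

−365 (one year) → Oct 10, 1864 (236 left).
−10 → Sep 30, 1864 (end of Sep, 30 days; 226 left).
−30 → Aug 31, 1864 (end of Aug, 31 days; 196 left).
−31 → Jul 31, 1864 (end of Jul, 31 days; 165 left).
−31 → Jun 30, 1864 (end of Jun, 30 days; 134 left).
−30 → May 31, 1864 (end of May, 31 days; 104 left).
−31 → Apr 30, 1864 (end of Apr, 30 days; 73 left).
−30 → Mar 31, 1864 (end of Mar, 31 days; 43 left).
−31 → Feb 29, 1864 (end of Feb, 29 days; 12 left).
−12 → Feb 17, 1864.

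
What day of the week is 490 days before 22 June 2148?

Saturday

Jun 22, 2148 is a Saturday.
490 mod 7 = 0, so 490 days before a Saturday is Saturday − 0 = Saturday.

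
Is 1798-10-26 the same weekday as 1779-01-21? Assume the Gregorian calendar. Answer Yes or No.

From Jan 21, 1779 to Oct 26, 1798 is 7218 days.
7218 mod 7 = 1, so they are different weekdays.
(Jan 21, 1779 is a Thursday; Oct 26, 1798 is a Friday.)

No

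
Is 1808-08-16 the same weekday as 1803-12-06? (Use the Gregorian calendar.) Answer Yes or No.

From Dec 6, 1803 to Aug 16, 1808 is 1715 days.
1715 mod 7 = 0, so they are the same weekday.
(Dec 6, 1803 is a Tuesday; Aug 16, 1808 is a Tuesday.)

Yes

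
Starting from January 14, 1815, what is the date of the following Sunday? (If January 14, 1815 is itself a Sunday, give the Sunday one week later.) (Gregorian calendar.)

January 15, 1815

Jan 14, 1815 is a Saturday.
From Saturday to the next Sunday is 1 day.
Jan 14, 1815 + 1 = Jan 15, 1815.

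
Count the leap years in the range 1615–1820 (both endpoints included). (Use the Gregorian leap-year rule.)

50

Multiples of 4 in [1615,1820]: 52.
Of those, multiples of 100: 2 (not leap unless ÷400).
Multiples of 400: 0.
Leap years = 52 − 2 + 0 = 50.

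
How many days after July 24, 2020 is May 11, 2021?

291

Jul 24, 2020 → Aug 24, 2020: 31 days (July has 31).
Aug 24, 2020 → Sep 24, 2020: 31 days (August has 31).
Sep 24, 2020 → Oct 24, 2020: 30 days (September has 30).
Oct 24, 2020 → Nov 24, 2020: 31 days (October has 31).
Nov 24, 2020 → Dec 24, 2020: 30 days (November has 30).
Dec 24, 2020 → Jan 24, 2021: 31 days (December has 31).
Jan 24, 2021 → Feb 24, 2021: 31 days (January has 31).
Feb 24, 2021 → Mar 24, 2021: 28 days (February has 28).
Mar 24, 2021 → Apr 24, 2021: 31 days (March has 31).
Apr 24, 2021 → May 11, 2021: 17 days.
Total: 291 days.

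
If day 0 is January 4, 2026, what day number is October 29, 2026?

Jan 4, 2026 → Feb 4, 2026: 31 days (January has 31).
Feb 4, 2026 → Mar 4, 2026: 28 days (February has 28).
Mar 4, 2026 → Apr 4, 2026: 31 days (March has 31).
Apr 4, 2026 → May 4, 2026: 30 days (April has 30).
May 4, 2026 → Jun 4, 2026: 31 days (May has 31).
Jun 4, 2026 → Jul 4, 2026: 30 days (June has 30).
Jul 4, 2026 → Aug 4, 2026: 31 days (July has 31).
Aug 4, 2026 → Sep 4, 2026: 31 days (August has 31).
Sep 4, 2026 → Oct 4, 2026: 30 days (September has 30).
Oct 4, 2026 → Oct 29, 2026: 25 days.
Total: 298 days.

298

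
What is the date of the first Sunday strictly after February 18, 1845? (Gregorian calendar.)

Feb 18, 1845 is a Tuesday.
From Tuesday to the next Sunday is 5 days.
Feb 18, 1845 + 5 = Feb 23, 1845.

February 23, 1845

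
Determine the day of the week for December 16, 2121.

Tuesday

Doomsday rule: the anchor day for the 2100s is Sunday. For year 21: 21÷12 = 1 r 9, and 9÷4 = 2, so 1+9+2 = 12.
Sunday + 12 ≡ Friday — that's 2121's doomsday.
In December the doomsday date is Dec 12.
Dec 16 is 4 days after Dec 12; 4 mod 7 = 4, so Friday + 4 = Tuesday.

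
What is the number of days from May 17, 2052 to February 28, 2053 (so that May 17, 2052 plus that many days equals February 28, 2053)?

287

May 17, 2052 → Jun 17, 2052: 31 days (May has 31).
Jun 17, 2052 → Jul 17, 2052: 30 days (June has 30).
Jul 17, 2052 → Aug 17, 2052: 31 days (July has 31).
Aug 17, 2052 → Sep 17, 2052: 31 days (August has 31).
Sep 17, 2052 → Oct 17, 2052: 30 days (September has 30).
Oct 17, 2052 → Nov 17, 2052: 31 days (October has 31).
Nov 17, 2052 → Dec 17, 2052: 30 days (November has 30).
Dec 17, 2052 → Jan 17, 2053: 31 days (December has 31).
Jan 17, 2053 → Feb 17, 2053: 31 days (January has 31).
Feb 17, 2053 → Feb 28, 2053: 11 days.
Total: 287 days.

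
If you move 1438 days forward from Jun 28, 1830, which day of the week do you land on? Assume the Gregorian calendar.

Jun 28, 1830 is a Monday.
1438 mod 7 = 3, so 1438 days after a Monday is Monday + 3 = Thursday.

Thursday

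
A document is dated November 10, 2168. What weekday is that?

Doomsday rule: the anchor day for the 2100s is Sunday. For year 68: 68÷12 = 5 r 8, and 8÷4 = 2, so 5+8+2 = 15.
Sunday + 15 ≡ Monday — that's 2168's doomsday.
In November the doomsday date is Nov 7.
Nov 10 is 3 days after Nov 7; 3 mod 7 = 3, so Monday + 3 = Thursday.

Thursday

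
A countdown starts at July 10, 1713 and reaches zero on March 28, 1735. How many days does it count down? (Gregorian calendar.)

7931

Jul 10, 1713 → Jul 10, 1714: 365 days.
Jul 10, 1714 → Jul 10, 1715: 365 days.
Jul 10, 1715 → Jul 10, 1716: 366 days (Feb 29, 1716 is in that span).
Jul 10, 1716 → Jul 10, 1717: 365 days.
Jul 10, 1717 → Jul 10, 1718: 365 days.
Jul 10, 1718 → Jul 10, 1719: 365 days.
Jul 10, 1719 → Jul 10, 1720: 366 days (Feb 29, 1720 is in that span).
Jul 10, 1720 → Jul 10, 1721: 365 days.
Jul 10, 1721 → Jul 10, 1722: 365 days.
Jul 10, 1722 → Jul 10, 1723: 365 days.
Jul 10, 1723 → Jul 10, 1724: 366 days (Feb 29, 1724 is in that span).
Jul 10, 1724 → Jul 10, 1725: 365 days.
Jul 10, 1725 → Jul 10, 1726: 365 days.
Jul 10, 1726 → Jul 10, 1727: 365 days.
Jul 10, 1727 → Jul 10, 1728: 366 days (Feb 29, 1728 is in that span).
Jul 10, 1728 → Jul 10, 1729: 365 days.
Jul 10, 1729 → Jul 10, 1730: 365 days.
Jul 10, 1730 → Jul 10, 1731: 365 days.
Jul 10, 1731 → Jul 10, 1732: 366 days (Feb 29, 1732 is in that span).
Jul 10, 1732 → Jul 10, 1733: 365 days.
Jul 10, 1733 → Jul 10, 1734: 365 days.
Jul 10, 1734 → Aug 10, 1734: 31 days (July has 31).
Aug 10, 1734 → Sep 10, 1734: 31 days (August has 31).
Sep 10, 1734 → Oct 10, 1734: 30 days (September has 30).
Oct 10, 1734 → Nov 10, 1734: 31 days (October has 31).
Nov 10, 1734 → Dec 10, 1734: 30 days (November has 30).
Dec 10, 1734 → Jan 10, 1735: 31 days (December has 31).
Jan 10, 1735 → Feb 10, 1735: 31 days (January has 31).
Feb 10, 1735 → Mar 10, 1735: 28 days (February has 28).
Mar 10, 1735 → Mar 28, 1735: 18 days.
Total: 7931 days.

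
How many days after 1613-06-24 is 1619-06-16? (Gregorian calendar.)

Jun 24, 1613 → Jun 24, 1614: 365 days.
Jun 24, 1614 → Jun 24, 1615: 365 days.
Jun 24, 1615 → Jun 24, 1616: 366 days (Feb 29, 1616 is in that span).
Jun 24, 1616 → Jun 24, 1617: 365 days.
Jun 24, 1617 → Jun 24, 1618: 365 days.
Jun 24, 1618 → Jul 24, 1618: 30 days (June has 30).
Jul 24, 1618 → Aug 24, 1618: 31 days (July has 31).
Aug 24, 1618 → Sep 24, 1618: 31 days (August has 31).
Sep 24, 1618 → Oct 24, 1618: 30 days (September has 30).
Oct 24, 1618 → Nov 24, 1618: 31 days (October has 31).
Nov 24, 1618 → Dec 24, 1618: 30 days (November has 30).
Dec 24, 1618 → Jan 24, 1619: 31 days (December has 31).
Jan 24, 1619 → Feb 24, 1619: 31 days (January has 31).
Feb 24, 1619 → Mar 24, 1619: 28 days (February has 28).
Mar 24, 1619 → Apr 24, 1619: 31 days (March has 31).
Apr 24, 1619 → May 24, 1619: 30 days (April has 30).
May 24, 1619 → Jun 16, 1619: 23 days.
Total: 2183 days.

2183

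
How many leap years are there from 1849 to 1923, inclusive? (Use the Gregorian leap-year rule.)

17

Multiples of 4 in [1849,1923]: 18.
Of those, multiples of 100: 1 (not leap unless ÷400).
Multiples of 400: 0.
Leap years = 18 − 1 + 0 = 17.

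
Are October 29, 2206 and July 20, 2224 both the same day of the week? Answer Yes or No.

From Oct 29, 2206 to Jul 20, 2224 is 6474 days.
6474 mod 7 = 6, so they are different weekdays.
(Oct 29, 2206 is a Wednesday; Jul 20, 2224 is a Tuesday.)

No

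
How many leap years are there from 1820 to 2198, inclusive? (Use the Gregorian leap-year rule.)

Multiples of 4 in [1820,2198]: 95.
Of those, multiples of 100: 3 (not leap unless ÷400).
Multiples of 400: 1.
Leap years = 95 − 3 + 1 = 93.

93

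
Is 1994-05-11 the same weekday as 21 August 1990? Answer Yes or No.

No

From Aug 21, 1990 to May 11, 1994 is 1359 days.
1359 mod 7 = 1, so they are different weekdays.
(Aug 21, 1990 is a Tuesday; May 11, 1994 is a Wednesday.)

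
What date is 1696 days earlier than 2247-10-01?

February 8, 2243

−365 (one year) → Oct 1, 2246 (1331 left).
−365 (one year) → Oct 1, 2245 (966 left).
−365 (one year) → Oct 1, 2244 (601 left).
−366 (one year; includes Feb 29, 2244) → Oct 1, 2243 (235 left).
−1 → Sep 30, 2243 (end of Sep, 30 days; 234 left).
−30 → Aug 31, 2243 (end of Aug, 31 days; 204 left).
−31 → Jul 31, 2243 (end of Jul, 31 days; 173 left).
−31 → Jun 30, 2243 (end of Jun, 30 days; 142 left).
−30 → May 31, 2243 (end of May, 31 days; 112 left).
−31 → Apr 30, 2243 (end of Apr, 30 days; 81 left).
−30 → Mar 31, 2243 (end of Mar, 31 days; 51 left).
−31 → Feb 28, 2243 (end of Feb, 28 days; 20 left).
−20 → Feb 8, 2243.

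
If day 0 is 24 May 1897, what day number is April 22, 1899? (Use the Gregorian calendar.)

May 24, 1897 → May 24, 1898: 365 days.
May 24, 1898 → Jun 24, 1898: 31 days (May has 31).
Jun 24, 1898 → Jul 24, 1898: 30 days (June has 30).
Jul 24, 1898 → Aug 24, 1898: 31 days (July has 31).
Aug 24, 1898 → Sep 24, 1898: 31 days (August has 31).
Sep 24, 1898 → Oct 24, 1898: 30 days (September has 30).
Oct 24, 1898 → Nov 24, 1898: 31 days (October has 31).
Nov 24, 1898 → Dec 24, 1898: 30 days (November has 30).
Dec 24, 1898 → Jan 24, 1899: 31 days (December has 31).
Jan 24, 1899 → Feb 24, 1899: 31 days (January has 31).
Feb 24, 1899 → Mar 24, 1899: 28 days (February has 28).
Mar 24, 1899 → Apr 22, 1899: 29 days.
Total: 698 days.

698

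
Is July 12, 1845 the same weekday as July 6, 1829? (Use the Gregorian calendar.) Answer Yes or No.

No

From Jul 6, 1829 to Jul 12, 1845 is 5850 days.
5850 mod 7 = 5, so they are different weekdays.
(Jul 6, 1829 is a Monday; Jul 12, 1845 is a Saturday.)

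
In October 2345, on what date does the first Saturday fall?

October 6, 2345

October 1, 2345 is a Monday.
The first Saturday is therefore October 6 (5 days later).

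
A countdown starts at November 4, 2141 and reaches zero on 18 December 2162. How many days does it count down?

Nov 4, 2141 → Nov 4, 2142: 365 days.
Nov 4, 2142 → Nov 4, 2143: 365 days.
Nov 4, 2143 → Nov 4, 2144: 366 days (Feb 29, 2144 is in that span).
Nov 4, 2144 → Nov 4, 2145: 365 days.
Nov 4, 2145 → Nov 4, 2146: 365 days.
Nov 4, 2146 → Nov 4, 2147: 365 days.
Nov 4, 2147 → Nov 4, 2148: 366 days (Feb 29, 2148 is in that span).
Nov 4, 2148 → Nov 4, 2149: 365 days.
Nov 4, 2149 → Nov 4, 2150: 365 days.
Nov 4, 2150 → Nov 4, 2151: 365 days.
Nov 4, 2151 → Nov 4, 2152: 366 days (Feb 29, 2152 is in that span).
Nov 4, 2152 → Nov 4, 2153: 365 days.
Nov 4, 2153 → Nov 4, 2154: 365 days.
Nov 4, 2154 → Nov 4, 2155: 365 days.
Nov 4, 2155 → Nov 4, 2156: 366 days (Feb 29, 2156 is in that span).
Nov 4, 2156 → Nov 4, 2157: 365 days.
Nov 4, 2157 → Nov 4, 2158: 365 days.
Nov 4, 2158 → Nov 4, 2159: 365 days.
Nov 4, 2159 → Nov 4, 2160: 366 days (Feb 29, 2160 is in that span).
Nov 4, 2160 → Nov 4, 2161: 365 days.
Nov 4, 2161 → Nov 4, 2162: 365 days.
Nov 4, 2162 → Dec 4, 2162: 30 days (November has 30).
Dec 4, 2162 → Dec 18, 2162: 14 days.
Total: 7714 days.

7714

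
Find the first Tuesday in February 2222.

February 1, 2222 is a Friday.
The first Tuesday is therefore February 5 (4 days later).

February 5, 2222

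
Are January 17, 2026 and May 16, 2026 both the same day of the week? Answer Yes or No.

From Jan 17, 2026 to May 16, 2026 is 119 days.
119 mod 7 = 0, so they are the same weekday.
(Jan 17, 2026 is a Saturday; May 16, 2026 is a Saturday.)

Yes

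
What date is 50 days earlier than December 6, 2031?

October 17, 2031

−6 → Nov 30, 2031 (end of Nov, 30 days; 44 left).
−30 → Oct 31, 2031 (end of Oct, 31 days; 14 left).
−14 → Oct 17, 2031.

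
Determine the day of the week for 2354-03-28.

Sunday

Doomsday rule: the anchor day for the 2300s is Wednesday. For year 54: 54÷12 = 4 r 6, and 6÷4 = 1, so 4+6+1 = 11.
Wednesday + 11 ≡ Sunday — that's 2354's doomsday.
In March the doomsday date is Mar 14.
Mar 28 is 14 days after Mar 14; 14 mod 7 = 0, so Sunday + 0 = Sunday.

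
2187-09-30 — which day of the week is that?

Doomsday rule: the anchor day for the 2100s is Sunday. For year 87: 87÷12 = 7 r 3, and 3÷4 = 0, so 7+3+0 = 10.
Sunday + 10 ≡ Wednesday — that's 2187's doomsday.
In September the doomsday date is Sep 5.
Sep 30 is 25 days after Sep 5; 25 mod 7 = 4, so Wednesday + 4 = Sunday.

Sunday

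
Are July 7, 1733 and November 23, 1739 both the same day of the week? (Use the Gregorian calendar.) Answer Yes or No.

No

From Jul 7, 1733 to Nov 23, 1739 is 2330 days.
2330 mod 7 = 6, so they are different weekdays.
(Jul 7, 1733 is a Tuesday; Nov 23, 1739 is a Monday.)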